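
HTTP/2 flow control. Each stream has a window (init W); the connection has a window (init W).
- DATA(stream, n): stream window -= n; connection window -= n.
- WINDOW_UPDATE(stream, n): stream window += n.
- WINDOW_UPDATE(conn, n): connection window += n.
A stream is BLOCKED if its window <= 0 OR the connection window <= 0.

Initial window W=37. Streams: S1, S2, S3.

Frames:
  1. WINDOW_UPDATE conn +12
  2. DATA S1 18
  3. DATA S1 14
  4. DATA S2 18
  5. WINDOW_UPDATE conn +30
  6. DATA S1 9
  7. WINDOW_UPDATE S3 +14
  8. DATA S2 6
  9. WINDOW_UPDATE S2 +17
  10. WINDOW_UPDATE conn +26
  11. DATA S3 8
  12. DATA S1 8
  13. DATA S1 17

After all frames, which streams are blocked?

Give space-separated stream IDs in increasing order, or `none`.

Op 1: conn=49 S1=37 S2=37 S3=37 blocked=[]
Op 2: conn=31 S1=19 S2=37 S3=37 blocked=[]
Op 3: conn=17 S1=5 S2=37 S3=37 blocked=[]
Op 4: conn=-1 S1=5 S2=19 S3=37 blocked=[1, 2, 3]
Op 5: conn=29 S1=5 S2=19 S3=37 blocked=[]
Op 6: conn=20 S1=-4 S2=19 S3=37 blocked=[1]
Op 7: conn=20 S1=-4 S2=19 S3=51 blocked=[1]
Op 8: conn=14 S1=-4 S2=13 S3=51 blocked=[1]
Op 9: conn=14 S1=-4 S2=30 S3=51 blocked=[1]
Op 10: conn=40 S1=-4 S2=30 S3=51 blocked=[1]
Op 11: conn=32 S1=-4 S2=30 S3=43 blocked=[1]
Op 12: conn=24 S1=-12 S2=30 S3=43 blocked=[1]
Op 13: conn=7 S1=-29 S2=30 S3=43 blocked=[1]

Answer: S1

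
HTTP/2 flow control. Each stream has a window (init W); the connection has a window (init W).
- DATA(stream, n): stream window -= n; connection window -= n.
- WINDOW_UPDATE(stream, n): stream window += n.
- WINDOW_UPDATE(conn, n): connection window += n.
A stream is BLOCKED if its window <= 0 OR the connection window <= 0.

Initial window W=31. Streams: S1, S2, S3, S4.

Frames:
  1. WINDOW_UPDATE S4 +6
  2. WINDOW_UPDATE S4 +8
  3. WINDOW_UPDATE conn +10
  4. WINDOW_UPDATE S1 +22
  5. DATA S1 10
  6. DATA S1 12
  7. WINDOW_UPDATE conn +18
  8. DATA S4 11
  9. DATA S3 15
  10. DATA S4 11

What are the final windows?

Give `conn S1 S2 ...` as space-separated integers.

Op 1: conn=31 S1=31 S2=31 S3=31 S4=37 blocked=[]
Op 2: conn=31 S1=31 S2=31 S3=31 S4=45 blocked=[]
Op 3: conn=41 S1=31 S2=31 S3=31 S4=45 blocked=[]
Op 4: conn=41 S1=53 S2=31 S3=31 S4=45 blocked=[]
Op 5: conn=31 S1=43 S2=31 S3=31 S4=45 blocked=[]
Op 6: conn=19 S1=31 S2=31 S3=31 S4=45 blocked=[]
Op 7: conn=37 S1=31 S2=31 S3=31 S4=45 blocked=[]
Op 8: conn=26 S1=31 S2=31 S3=31 S4=34 blocked=[]
Op 9: conn=11 S1=31 S2=31 S3=16 S4=34 blocked=[]
Op 10: conn=0 S1=31 S2=31 S3=16 S4=23 blocked=[1, 2, 3, 4]

Answer: 0 31 31 16 23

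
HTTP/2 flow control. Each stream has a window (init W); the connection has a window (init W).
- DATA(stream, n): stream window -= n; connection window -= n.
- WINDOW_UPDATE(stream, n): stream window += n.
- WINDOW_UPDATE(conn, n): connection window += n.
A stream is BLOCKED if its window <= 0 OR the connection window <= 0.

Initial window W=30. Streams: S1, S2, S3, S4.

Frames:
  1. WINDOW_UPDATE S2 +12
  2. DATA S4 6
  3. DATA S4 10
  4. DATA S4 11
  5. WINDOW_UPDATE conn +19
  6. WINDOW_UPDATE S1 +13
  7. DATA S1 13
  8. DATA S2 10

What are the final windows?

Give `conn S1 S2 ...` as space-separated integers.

Answer: -1 30 32 30 3

Derivation:
Op 1: conn=30 S1=30 S2=42 S3=30 S4=30 blocked=[]
Op 2: conn=24 S1=30 S2=42 S3=30 S4=24 blocked=[]
Op 3: conn=14 S1=30 S2=42 S3=30 S4=14 blocked=[]
Op 4: conn=3 S1=30 S2=42 S3=30 S4=3 blocked=[]
Op 5: conn=22 S1=30 S2=42 S3=30 S4=3 blocked=[]
Op 6: conn=22 S1=43 S2=42 S3=30 S4=3 blocked=[]
Op 7: conn=9 S1=30 S2=42 S3=30 S4=3 blocked=[]
Op 8: conn=-1 S1=30 S2=32 S3=30 S4=3 blocked=[1, 2, 3, 4]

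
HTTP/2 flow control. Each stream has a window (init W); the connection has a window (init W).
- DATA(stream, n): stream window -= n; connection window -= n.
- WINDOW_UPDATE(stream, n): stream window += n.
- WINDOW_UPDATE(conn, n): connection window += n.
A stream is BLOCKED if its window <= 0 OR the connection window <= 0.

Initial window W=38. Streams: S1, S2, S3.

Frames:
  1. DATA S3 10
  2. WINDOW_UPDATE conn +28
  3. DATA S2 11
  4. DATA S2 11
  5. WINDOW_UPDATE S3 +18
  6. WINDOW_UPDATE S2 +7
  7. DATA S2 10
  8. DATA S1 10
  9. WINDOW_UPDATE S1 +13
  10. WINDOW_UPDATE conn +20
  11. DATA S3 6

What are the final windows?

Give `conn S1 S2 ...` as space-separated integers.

Answer: 28 41 13 40

Derivation:
Op 1: conn=28 S1=38 S2=38 S3=28 blocked=[]
Op 2: conn=56 S1=38 S2=38 S3=28 blocked=[]
Op 3: conn=45 S1=38 S2=27 S3=28 blocked=[]
Op 4: conn=34 S1=38 S2=16 S3=28 blocked=[]
Op 5: conn=34 S1=38 S2=16 S3=46 blocked=[]
Op 6: conn=34 S1=38 S2=23 S3=46 blocked=[]
Op 7: conn=24 S1=38 S2=13 S3=46 blocked=[]
Op 8: conn=14 S1=28 S2=13 S3=46 blocked=[]
Op 9: conn=14 S1=41 S2=13 S3=46 blocked=[]
Op 10: conn=34 S1=41 S2=13 S3=46 blocked=[]
Op 11: conn=28 S1=41 S2=13 S3=40 blocked=[]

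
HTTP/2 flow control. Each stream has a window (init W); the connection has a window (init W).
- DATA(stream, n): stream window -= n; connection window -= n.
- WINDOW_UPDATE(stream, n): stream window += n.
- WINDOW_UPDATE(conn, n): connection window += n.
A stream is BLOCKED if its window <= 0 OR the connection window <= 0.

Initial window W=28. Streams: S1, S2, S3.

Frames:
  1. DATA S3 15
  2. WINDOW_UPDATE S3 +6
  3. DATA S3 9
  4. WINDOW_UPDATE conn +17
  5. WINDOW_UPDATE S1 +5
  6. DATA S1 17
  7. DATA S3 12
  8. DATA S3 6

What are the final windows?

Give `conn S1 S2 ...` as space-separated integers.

Answer: -14 16 28 -8

Derivation:
Op 1: conn=13 S1=28 S2=28 S3=13 blocked=[]
Op 2: conn=13 S1=28 S2=28 S3=19 blocked=[]
Op 3: conn=4 S1=28 S2=28 S3=10 blocked=[]
Op 4: conn=21 S1=28 S2=28 S3=10 blocked=[]
Op 5: conn=21 S1=33 S2=28 S3=10 blocked=[]
Op 6: conn=4 S1=16 S2=28 S3=10 blocked=[]
Op 7: conn=-8 S1=16 S2=28 S3=-2 blocked=[1, 2, 3]
Op 8: conn=-14 S1=16 S2=28 S3=-8 blocked=[1, 2, 3]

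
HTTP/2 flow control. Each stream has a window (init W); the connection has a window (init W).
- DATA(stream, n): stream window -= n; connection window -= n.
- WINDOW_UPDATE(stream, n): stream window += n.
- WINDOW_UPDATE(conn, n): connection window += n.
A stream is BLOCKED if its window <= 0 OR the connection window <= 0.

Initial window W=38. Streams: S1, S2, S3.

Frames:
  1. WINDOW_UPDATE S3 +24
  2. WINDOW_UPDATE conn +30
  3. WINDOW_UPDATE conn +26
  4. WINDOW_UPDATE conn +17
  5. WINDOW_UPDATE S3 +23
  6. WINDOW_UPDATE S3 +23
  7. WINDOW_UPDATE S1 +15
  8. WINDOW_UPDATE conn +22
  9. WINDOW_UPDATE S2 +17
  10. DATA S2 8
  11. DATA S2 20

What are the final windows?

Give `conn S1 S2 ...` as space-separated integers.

Op 1: conn=38 S1=38 S2=38 S3=62 blocked=[]
Op 2: conn=68 S1=38 S2=38 S3=62 blocked=[]
Op 3: conn=94 S1=38 S2=38 S3=62 blocked=[]
Op 4: conn=111 S1=38 S2=38 S3=62 blocked=[]
Op 5: conn=111 S1=38 S2=38 S3=85 blocked=[]
Op 6: conn=111 S1=38 S2=38 S3=108 blocked=[]
Op 7: conn=111 S1=53 S2=38 S3=108 blocked=[]
Op 8: conn=133 S1=53 S2=38 S3=108 blocked=[]
Op 9: conn=133 S1=53 S2=55 S3=108 blocked=[]
Op 10: conn=125 S1=53 S2=47 S3=108 blocked=[]
Op 11: conn=105 S1=53 S2=27 S3=108 blocked=[]

Answer: 105 53 27 108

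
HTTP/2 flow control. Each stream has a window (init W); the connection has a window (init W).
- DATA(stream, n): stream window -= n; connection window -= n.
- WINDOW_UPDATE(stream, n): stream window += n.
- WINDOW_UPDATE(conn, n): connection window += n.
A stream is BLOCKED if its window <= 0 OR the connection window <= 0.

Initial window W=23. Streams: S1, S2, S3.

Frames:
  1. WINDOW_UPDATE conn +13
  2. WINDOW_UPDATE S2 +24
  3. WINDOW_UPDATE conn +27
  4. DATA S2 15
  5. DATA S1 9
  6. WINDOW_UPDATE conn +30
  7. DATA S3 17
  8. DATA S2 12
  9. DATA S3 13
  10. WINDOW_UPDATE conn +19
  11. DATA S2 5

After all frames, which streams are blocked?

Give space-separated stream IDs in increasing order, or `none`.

Answer: S3

Derivation:
Op 1: conn=36 S1=23 S2=23 S3=23 blocked=[]
Op 2: conn=36 S1=23 S2=47 S3=23 blocked=[]
Op 3: conn=63 S1=23 S2=47 S3=23 blocked=[]
Op 4: conn=48 S1=23 S2=32 S3=23 blocked=[]
Op 5: conn=39 S1=14 S2=32 S3=23 blocked=[]
Op 6: conn=69 S1=14 S2=32 S3=23 blocked=[]
Op 7: conn=52 S1=14 S2=32 S3=6 blocked=[]
Op 8: conn=40 S1=14 S2=20 S3=6 blocked=[]
Op 9: conn=27 S1=14 S2=20 S3=-7 blocked=[3]
Op 10: conn=46 S1=14 S2=20 S3=-7 blocked=[3]
Op 11: conn=41 S1=14 S2=15 S3=-7 blocked=[3]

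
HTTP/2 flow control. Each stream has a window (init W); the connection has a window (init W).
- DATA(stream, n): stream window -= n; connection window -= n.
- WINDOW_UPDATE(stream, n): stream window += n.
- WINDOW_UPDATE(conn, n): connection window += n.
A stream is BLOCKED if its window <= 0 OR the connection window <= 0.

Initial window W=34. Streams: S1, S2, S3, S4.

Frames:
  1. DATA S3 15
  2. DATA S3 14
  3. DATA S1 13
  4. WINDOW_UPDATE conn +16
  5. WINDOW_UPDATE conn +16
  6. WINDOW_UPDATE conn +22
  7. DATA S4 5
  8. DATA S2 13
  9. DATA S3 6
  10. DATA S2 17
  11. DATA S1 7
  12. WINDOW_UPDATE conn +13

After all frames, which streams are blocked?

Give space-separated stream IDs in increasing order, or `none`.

Answer: S3

Derivation:
Op 1: conn=19 S1=34 S2=34 S3=19 S4=34 blocked=[]
Op 2: conn=5 S1=34 S2=34 S3=5 S4=34 blocked=[]
Op 3: conn=-8 S1=21 S2=34 S3=5 S4=34 blocked=[1, 2, 3, 4]
Op 4: conn=8 S1=21 S2=34 S3=5 S4=34 blocked=[]
Op 5: conn=24 S1=21 S2=34 S3=5 S4=34 blocked=[]
Op 6: conn=46 S1=21 S2=34 S3=5 S4=34 blocked=[]
Op 7: conn=41 S1=21 S2=34 S3=5 S4=29 blocked=[]
Op 8: conn=28 S1=21 S2=21 S3=5 S4=29 blocked=[]
Op 9: conn=22 S1=21 S2=21 S3=-1 S4=29 blocked=[3]
Op 10: conn=5 S1=21 S2=4 S3=-1 S4=29 blocked=[3]
Op 11: conn=-2 S1=14 S2=4 S3=-1 S4=29 blocked=[1, 2, 3, 4]
Op 12: conn=11 S1=14 S2=4 S3=-1 S4=29 blocked=[3]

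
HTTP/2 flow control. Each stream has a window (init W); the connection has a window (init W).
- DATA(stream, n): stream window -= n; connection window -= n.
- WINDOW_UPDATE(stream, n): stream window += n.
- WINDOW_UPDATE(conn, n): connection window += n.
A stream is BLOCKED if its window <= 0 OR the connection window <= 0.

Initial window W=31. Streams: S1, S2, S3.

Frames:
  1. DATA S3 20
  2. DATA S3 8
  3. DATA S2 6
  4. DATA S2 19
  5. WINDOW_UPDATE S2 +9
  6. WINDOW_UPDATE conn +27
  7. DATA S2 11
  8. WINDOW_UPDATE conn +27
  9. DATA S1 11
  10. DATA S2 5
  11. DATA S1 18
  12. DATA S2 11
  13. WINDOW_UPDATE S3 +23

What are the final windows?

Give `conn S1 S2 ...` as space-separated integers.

Op 1: conn=11 S1=31 S2=31 S3=11 blocked=[]
Op 2: conn=3 S1=31 S2=31 S3=3 blocked=[]
Op 3: conn=-3 S1=31 S2=25 S3=3 blocked=[1, 2, 3]
Op 4: conn=-22 S1=31 S2=6 S3=3 blocked=[1, 2, 3]
Op 5: conn=-22 S1=31 S2=15 S3=3 blocked=[1, 2, 3]
Op 6: conn=5 S1=31 S2=15 S3=3 blocked=[]
Op 7: conn=-6 S1=31 S2=4 S3=3 blocked=[1, 2, 3]
Op 8: conn=21 S1=31 S2=4 S3=3 blocked=[]
Op 9: conn=10 S1=20 S2=4 S3=3 blocked=[]
Op 10: conn=5 S1=20 S2=-1 S3=3 blocked=[2]
Op 11: conn=-13 S1=2 S2=-1 S3=3 blocked=[1, 2, 3]
Op 12: conn=-24 S1=2 S2=-12 S3=3 blocked=[1, 2, 3]
Op 13: conn=-24 S1=2 S2=-12 S3=26 blocked=[1, 2, 3]

Answer: -24 2 -12 26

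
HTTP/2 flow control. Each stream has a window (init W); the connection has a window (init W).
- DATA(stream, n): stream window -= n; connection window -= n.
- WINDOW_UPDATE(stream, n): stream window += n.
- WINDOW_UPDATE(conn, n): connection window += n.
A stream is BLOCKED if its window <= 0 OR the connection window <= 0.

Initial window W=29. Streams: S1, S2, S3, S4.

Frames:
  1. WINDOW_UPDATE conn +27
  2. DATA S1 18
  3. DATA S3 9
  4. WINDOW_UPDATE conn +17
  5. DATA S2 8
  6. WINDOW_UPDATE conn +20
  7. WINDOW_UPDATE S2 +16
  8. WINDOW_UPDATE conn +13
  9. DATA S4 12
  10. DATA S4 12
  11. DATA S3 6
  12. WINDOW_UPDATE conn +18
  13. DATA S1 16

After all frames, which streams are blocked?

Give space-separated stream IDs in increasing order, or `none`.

Op 1: conn=56 S1=29 S2=29 S3=29 S4=29 blocked=[]
Op 2: conn=38 S1=11 S2=29 S3=29 S4=29 blocked=[]
Op 3: conn=29 S1=11 S2=29 S3=20 S4=29 blocked=[]
Op 4: conn=46 S1=11 S2=29 S3=20 S4=29 blocked=[]
Op 5: conn=38 S1=11 S2=21 S3=20 S4=29 blocked=[]
Op 6: conn=58 S1=11 S2=21 S3=20 S4=29 blocked=[]
Op 7: conn=58 S1=11 S2=37 S3=20 S4=29 blocked=[]
Op 8: conn=71 S1=11 S2=37 S3=20 S4=29 blocked=[]
Op 9: conn=59 S1=11 S2=37 S3=20 S4=17 blocked=[]
Op 10: conn=47 S1=11 S2=37 S3=20 S4=5 blocked=[]
Op 11: conn=41 S1=11 S2=37 S3=14 S4=5 blocked=[]
Op 12: conn=59 S1=11 S2=37 S3=14 S4=5 blocked=[]
Op 13: conn=43 S1=-5 S2=37 S3=14 S4=5 blocked=[1]

Answer: S1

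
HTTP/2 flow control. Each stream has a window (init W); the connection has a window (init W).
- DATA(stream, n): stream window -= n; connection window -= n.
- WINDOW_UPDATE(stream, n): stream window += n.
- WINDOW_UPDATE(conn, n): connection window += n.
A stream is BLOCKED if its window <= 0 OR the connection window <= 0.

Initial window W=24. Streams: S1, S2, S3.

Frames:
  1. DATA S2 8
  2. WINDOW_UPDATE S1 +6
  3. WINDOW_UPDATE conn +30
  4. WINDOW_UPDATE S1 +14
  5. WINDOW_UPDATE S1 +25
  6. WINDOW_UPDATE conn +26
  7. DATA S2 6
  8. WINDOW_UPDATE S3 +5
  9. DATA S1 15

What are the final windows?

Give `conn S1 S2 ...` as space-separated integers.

Answer: 51 54 10 29

Derivation:
Op 1: conn=16 S1=24 S2=16 S3=24 blocked=[]
Op 2: conn=16 S1=30 S2=16 S3=24 blocked=[]
Op 3: conn=46 S1=30 S2=16 S3=24 blocked=[]
Op 4: conn=46 S1=44 S2=16 S3=24 blocked=[]
Op 5: conn=46 S1=69 S2=16 S3=24 blocked=[]
Op 6: conn=72 S1=69 S2=16 S3=24 blocked=[]
Op 7: conn=66 S1=69 S2=10 S3=24 blocked=[]
Op 8: conn=66 S1=69 S2=10 S3=29 blocked=[]
Op 9: conn=51 S1=54 S2=10 S3=29 blocked=[]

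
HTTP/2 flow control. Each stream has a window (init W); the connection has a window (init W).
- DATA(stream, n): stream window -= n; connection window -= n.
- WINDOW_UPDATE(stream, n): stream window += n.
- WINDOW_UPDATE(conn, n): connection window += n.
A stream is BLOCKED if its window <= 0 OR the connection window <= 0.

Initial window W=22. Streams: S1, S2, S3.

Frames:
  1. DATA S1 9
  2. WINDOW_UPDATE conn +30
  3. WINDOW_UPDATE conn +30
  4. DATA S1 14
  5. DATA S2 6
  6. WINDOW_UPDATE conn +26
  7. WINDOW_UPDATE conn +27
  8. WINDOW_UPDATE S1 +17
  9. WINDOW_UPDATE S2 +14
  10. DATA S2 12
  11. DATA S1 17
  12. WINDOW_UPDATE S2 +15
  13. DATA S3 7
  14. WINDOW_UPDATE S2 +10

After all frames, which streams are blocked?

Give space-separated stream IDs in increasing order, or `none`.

Answer: S1

Derivation:
Op 1: conn=13 S1=13 S2=22 S3=22 blocked=[]
Op 2: conn=43 S1=13 S2=22 S3=22 blocked=[]
Op 3: conn=73 S1=13 S2=22 S3=22 blocked=[]
Op 4: conn=59 S1=-1 S2=22 S3=22 blocked=[1]
Op 5: conn=53 S1=-1 S2=16 S3=22 blocked=[1]
Op 6: conn=79 S1=-1 S2=16 S3=22 blocked=[1]
Op 7: conn=106 S1=-1 S2=16 S3=22 blocked=[1]
Op 8: conn=106 S1=16 S2=16 S3=22 blocked=[]
Op 9: conn=106 S1=16 S2=30 S3=22 blocked=[]
Op 10: conn=94 S1=16 S2=18 S3=22 blocked=[]
Op 11: conn=77 S1=-1 S2=18 S3=22 blocked=[1]
Op 12: conn=77 S1=-1 S2=33 S3=22 blocked=[1]
Op 13: conn=70 S1=-1 S2=33 S3=15 blocked=[1]
Op 14: conn=70 S1=-1 S2=43 S3=15 blocked=[1]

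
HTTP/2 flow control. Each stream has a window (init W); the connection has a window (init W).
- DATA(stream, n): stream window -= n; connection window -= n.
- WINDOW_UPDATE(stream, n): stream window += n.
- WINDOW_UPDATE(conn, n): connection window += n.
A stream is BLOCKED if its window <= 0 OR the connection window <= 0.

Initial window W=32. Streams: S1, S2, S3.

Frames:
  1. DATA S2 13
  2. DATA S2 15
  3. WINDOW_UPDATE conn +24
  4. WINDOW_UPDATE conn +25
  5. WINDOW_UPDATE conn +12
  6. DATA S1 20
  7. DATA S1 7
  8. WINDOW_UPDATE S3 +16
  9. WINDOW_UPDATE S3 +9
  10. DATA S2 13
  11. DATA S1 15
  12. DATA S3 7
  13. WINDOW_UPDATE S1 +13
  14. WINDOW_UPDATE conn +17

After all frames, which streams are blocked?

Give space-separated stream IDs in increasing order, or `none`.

Answer: S2

Derivation:
Op 1: conn=19 S1=32 S2=19 S3=32 blocked=[]
Op 2: conn=4 S1=32 S2=4 S3=32 blocked=[]
Op 3: conn=28 S1=32 S2=4 S3=32 blocked=[]
Op 4: conn=53 S1=32 S2=4 S3=32 blocked=[]
Op 5: conn=65 S1=32 S2=4 S3=32 blocked=[]
Op 6: conn=45 S1=12 S2=4 S3=32 blocked=[]
Op 7: conn=38 S1=5 S2=4 S3=32 blocked=[]
Op 8: conn=38 S1=5 S2=4 S3=48 blocked=[]
Op 9: conn=38 S1=5 S2=4 S3=57 blocked=[]
Op 10: conn=25 S1=5 S2=-9 S3=57 blocked=[2]
Op 11: conn=10 S1=-10 S2=-9 S3=57 blocked=[1, 2]
Op 12: conn=3 S1=-10 S2=-9 S3=50 blocked=[1, 2]
Op 13: conn=3 S1=3 S2=-9 S3=50 blocked=[2]
Op 14: conn=20 S1=3 S2=-9 S3=50 blocked=[2]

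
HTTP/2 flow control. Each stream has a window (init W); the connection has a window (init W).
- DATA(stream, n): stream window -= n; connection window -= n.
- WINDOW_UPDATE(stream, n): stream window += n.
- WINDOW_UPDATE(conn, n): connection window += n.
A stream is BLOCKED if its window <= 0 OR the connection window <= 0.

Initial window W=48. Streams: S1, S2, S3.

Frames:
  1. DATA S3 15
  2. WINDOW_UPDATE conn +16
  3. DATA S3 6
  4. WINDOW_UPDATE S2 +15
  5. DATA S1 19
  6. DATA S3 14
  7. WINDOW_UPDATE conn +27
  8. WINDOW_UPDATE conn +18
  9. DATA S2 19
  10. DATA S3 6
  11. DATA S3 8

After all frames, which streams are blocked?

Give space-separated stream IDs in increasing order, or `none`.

Op 1: conn=33 S1=48 S2=48 S3=33 blocked=[]
Op 2: conn=49 S1=48 S2=48 S3=33 blocked=[]
Op 3: conn=43 S1=48 S2=48 S3=27 blocked=[]
Op 4: conn=43 S1=48 S2=63 S3=27 blocked=[]
Op 5: conn=24 S1=29 S2=63 S3=27 blocked=[]
Op 6: conn=10 S1=29 S2=63 S3=13 blocked=[]
Op 7: conn=37 S1=29 S2=63 S3=13 blocked=[]
Op 8: conn=55 S1=29 S2=63 S3=13 blocked=[]
Op 9: conn=36 S1=29 S2=44 S3=13 blocked=[]
Op 10: conn=30 S1=29 S2=44 S3=7 blocked=[]
Op 11: conn=22 S1=29 S2=44 S3=-1 blocked=[3]

Answer: S3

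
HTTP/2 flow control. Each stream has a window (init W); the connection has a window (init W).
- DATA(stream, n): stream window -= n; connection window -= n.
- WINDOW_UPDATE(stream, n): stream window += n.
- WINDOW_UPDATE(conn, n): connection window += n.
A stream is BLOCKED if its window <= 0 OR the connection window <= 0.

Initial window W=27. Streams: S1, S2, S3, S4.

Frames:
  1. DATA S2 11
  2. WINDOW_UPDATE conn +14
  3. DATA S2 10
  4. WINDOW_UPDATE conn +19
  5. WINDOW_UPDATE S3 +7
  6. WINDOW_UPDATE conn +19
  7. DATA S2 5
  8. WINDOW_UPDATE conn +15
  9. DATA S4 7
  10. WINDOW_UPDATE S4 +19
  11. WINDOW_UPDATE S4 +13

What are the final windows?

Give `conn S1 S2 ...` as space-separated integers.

Answer: 61 27 1 34 52

Derivation:
Op 1: conn=16 S1=27 S2=16 S3=27 S4=27 blocked=[]
Op 2: conn=30 S1=27 S2=16 S3=27 S4=27 blocked=[]
Op 3: conn=20 S1=27 S2=6 S3=27 S4=27 blocked=[]
Op 4: conn=39 S1=27 S2=6 S3=27 S4=27 blocked=[]
Op 5: conn=39 S1=27 S2=6 S3=34 S4=27 blocked=[]
Op 6: conn=58 S1=27 S2=6 S3=34 S4=27 blocked=[]
Op 7: conn=53 S1=27 S2=1 S3=34 S4=27 blocked=[]
Op 8: conn=68 S1=27 S2=1 S3=34 S4=27 blocked=[]
Op 9: conn=61 S1=27 S2=1 S3=34 S4=20 blocked=[]
Op 10: conn=61 S1=27 S2=1 S3=34 S4=39 blocked=[]
Op 11: conn=61 S1=27 S2=1 S3=34 S4=52 blocked=[]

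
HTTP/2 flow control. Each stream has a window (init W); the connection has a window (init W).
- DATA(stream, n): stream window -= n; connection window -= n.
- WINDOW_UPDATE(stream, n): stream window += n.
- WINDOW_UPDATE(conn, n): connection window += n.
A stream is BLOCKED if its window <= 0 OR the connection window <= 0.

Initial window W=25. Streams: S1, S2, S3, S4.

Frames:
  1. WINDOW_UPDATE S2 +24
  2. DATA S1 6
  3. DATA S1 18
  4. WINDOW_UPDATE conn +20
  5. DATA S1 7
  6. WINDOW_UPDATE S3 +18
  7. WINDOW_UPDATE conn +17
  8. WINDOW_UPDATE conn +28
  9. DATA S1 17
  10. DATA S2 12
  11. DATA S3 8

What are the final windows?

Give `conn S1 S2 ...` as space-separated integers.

Op 1: conn=25 S1=25 S2=49 S3=25 S4=25 blocked=[]
Op 2: conn=19 S1=19 S2=49 S3=25 S4=25 blocked=[]
Op 3: conn=1 S1=1 S2=49 S3=25 S4=25 blocked=[]
Op 4: conn=21 S1=1 S2=49 S3=25 S4=25 blocked=[]
Op 5: conn=14 S1=-6 S2=49 S3=25 S4=25 blocked=[1]
Op 6: conn=14 S1=-6 S2=49 S3=43 S4=25 blocked=[1]
Op 7: conn=31 S1=-6 S2=49 S3=43 S4=25 blocked=[1]
Op 8: conn=59 S1=-6 S2=49 S3=43 S4=25 blocked=[1]
Op 9: conn=42 S1=-23 S2=49 S3=43 S4=25 blocked=[1]
Op 10: conn=30 S1=-23 S2=37 S3=43 S4=25 blocked=[1]
Op 11: conn=22 S1=-23 S2=37 S3=35 S4=25 blocked=[1]

Answer: 22 -23 37 35 25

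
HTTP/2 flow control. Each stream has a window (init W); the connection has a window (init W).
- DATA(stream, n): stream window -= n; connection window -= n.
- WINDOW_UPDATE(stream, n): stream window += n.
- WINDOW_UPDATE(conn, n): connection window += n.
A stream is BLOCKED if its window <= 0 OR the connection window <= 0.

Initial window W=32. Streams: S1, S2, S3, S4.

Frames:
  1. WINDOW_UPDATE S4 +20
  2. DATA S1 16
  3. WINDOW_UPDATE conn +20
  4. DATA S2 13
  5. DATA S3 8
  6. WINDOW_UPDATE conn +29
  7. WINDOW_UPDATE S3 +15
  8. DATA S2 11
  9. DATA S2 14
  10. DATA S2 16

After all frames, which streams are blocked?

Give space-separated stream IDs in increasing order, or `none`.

Op 1: conn=32 S1=32 S2=32 S3=32 S4=52 blocked=[]
Op 2: conn=16 S1=16 S2=32 S3=32 S4=52 blocked=[]
Op 3: conn=36 S1=16 S2=32 S3=32 S4=52 blocked=[]
Op 4: conn=23 S1=16 S2=19 S3=32 S4=52 blocked=[]
Op 5: conn=15 S1=16 S2=19 S3=24 S4=52 blocked=[]
Op 6: conn=44 S1=16 S2=19 S3=24 S4=52 blocked=[]
Op 7: conn=44 S1=16 S2=19 S3=39 S4=52 blocked=[]
Op 8: conn=33 S1=16 S2=8 S3=39 S4=52 blocked=[]
Op 9: conn=19 S1=16 S2=-6 S3=39 S4=52 blocked=[2]
Op 10: conn=3 S1=16 S2=-22 S3=39 S4=52 blocked=[2]

Answer: S2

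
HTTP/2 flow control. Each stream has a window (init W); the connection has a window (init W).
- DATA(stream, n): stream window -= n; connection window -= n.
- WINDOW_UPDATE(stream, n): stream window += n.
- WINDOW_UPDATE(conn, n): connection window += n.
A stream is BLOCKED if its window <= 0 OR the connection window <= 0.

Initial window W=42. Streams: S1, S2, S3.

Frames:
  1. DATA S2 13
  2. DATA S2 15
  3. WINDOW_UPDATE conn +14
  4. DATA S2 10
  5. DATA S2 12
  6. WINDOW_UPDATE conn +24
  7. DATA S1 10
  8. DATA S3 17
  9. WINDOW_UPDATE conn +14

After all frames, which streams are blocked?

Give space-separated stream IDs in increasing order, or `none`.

Answer: S2

Derivation:
Op 1: conn=29 S1=42 S2=29 S3=42 blocked=[]
Op 2: conn=14 S1=42 S2=14 S3=42 blocked=[]
Op 3: conn=28 S1=42 S2=14 S3=42 blocked=[]
Op 4: conn=18 S1=42 S2=4 S3=42 blocked=[]
Op 5: conn=6 S1=42 S2=-8 S3=42 blocked=[2]
Op 6: conn=30 S1=42 S2=-8 S3=42 blocked=[2]
Op 7: conn=20 S1=32 S2=-8 S3=42 blocked=[2]
Op 8: conn=3 S1=32 S2=-8 S3=25 blocked=[2]
Op 9: conn=17 S1=32 S2=-8 S3=25 blocked=[2]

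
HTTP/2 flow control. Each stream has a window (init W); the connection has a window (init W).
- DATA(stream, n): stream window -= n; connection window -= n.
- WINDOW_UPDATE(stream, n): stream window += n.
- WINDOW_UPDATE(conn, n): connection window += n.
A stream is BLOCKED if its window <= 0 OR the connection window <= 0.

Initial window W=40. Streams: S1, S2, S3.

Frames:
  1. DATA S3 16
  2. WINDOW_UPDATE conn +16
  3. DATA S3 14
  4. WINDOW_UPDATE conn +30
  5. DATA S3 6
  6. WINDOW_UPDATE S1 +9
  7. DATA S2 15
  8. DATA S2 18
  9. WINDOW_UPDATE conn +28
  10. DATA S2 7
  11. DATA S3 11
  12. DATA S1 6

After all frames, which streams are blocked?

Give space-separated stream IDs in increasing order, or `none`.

Op 1: conn=24 S1=40 S2=40 S3=24 blocked=[]
Op 2: conn=40 S1=40 S2=40 S3=24 blocked=[]
Op 3: conn=26 S1=40 S2=40 S3=10 blocked=[]
Op 4: conn=56 S1=40 S2=40 S3=10 blocked=[]
Op 5: conn=50 S1=40 S2=40 S3=4 blocked=[]
Op 6: conn=50 S1=49 S2=40 S3=4 blocked=[]
Op 7: conn=35 S1=49 S2=25 S3=4 blocked=[]
Op 8: conn=17 S1=49 S2=7 S3=4 blocked=[]
Op 9: conn=45 S1=49 S2=7 S3=4 blocked=[]
Op 10: conn=38 S1=49 S2=0 S3=4 blocked=[2]
Op 11: conn=27 S1=49 S2=0 S3=-7 blocked=[2, 3]
Op 12: conn=21 S1=43 S2=0 S3=-7 blocked=[2, 3]

Answer: S2 S3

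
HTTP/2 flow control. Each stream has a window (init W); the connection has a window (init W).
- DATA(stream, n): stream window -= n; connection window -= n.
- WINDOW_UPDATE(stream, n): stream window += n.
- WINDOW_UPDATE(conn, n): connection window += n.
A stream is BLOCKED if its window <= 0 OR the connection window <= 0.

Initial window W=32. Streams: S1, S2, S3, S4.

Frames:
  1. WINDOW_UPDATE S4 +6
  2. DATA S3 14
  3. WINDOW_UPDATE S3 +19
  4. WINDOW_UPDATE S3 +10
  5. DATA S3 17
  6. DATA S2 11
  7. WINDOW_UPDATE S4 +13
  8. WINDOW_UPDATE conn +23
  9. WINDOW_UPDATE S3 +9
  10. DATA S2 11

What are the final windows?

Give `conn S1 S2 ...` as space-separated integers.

Op 1: conn=32 S1=32 S2=32 S3=32 S4=38 blocked=[]
Op 2: conn=18 S1=32 S2=32 S3=18 S4=38 blocked=[]
Op 3: conn=18 S1=32 S2=32 S3=37 S4=38 blocked=[]
Op 4: conn=18 S1=32 S2=32 S3=47 S4=38 blocked=[]
Op 5: conn=1 S1=32 S2=32 S3=30 S4=38 blocked=[]
Op 6: conn=-10 S1=32 S2=21 S3=30 S4=38 blocked=[1, 2, 3, 4]
Op 7: conn=-10 S1=32 S2=21 S3=30 S4=51 blocked=[1, 2, 3, 4]
Op 8: conn=13 S1=32 S2=21 S3=30 S4=51 blocked=[]
Op 9: conn=13 S1=32 S2=21 S3=39 S4=51 blocked=[]
Op 10: conn=2 S1=32 S2=10 S3=39 S4=51 blocked=[]

Answer: 2 32 10 39 51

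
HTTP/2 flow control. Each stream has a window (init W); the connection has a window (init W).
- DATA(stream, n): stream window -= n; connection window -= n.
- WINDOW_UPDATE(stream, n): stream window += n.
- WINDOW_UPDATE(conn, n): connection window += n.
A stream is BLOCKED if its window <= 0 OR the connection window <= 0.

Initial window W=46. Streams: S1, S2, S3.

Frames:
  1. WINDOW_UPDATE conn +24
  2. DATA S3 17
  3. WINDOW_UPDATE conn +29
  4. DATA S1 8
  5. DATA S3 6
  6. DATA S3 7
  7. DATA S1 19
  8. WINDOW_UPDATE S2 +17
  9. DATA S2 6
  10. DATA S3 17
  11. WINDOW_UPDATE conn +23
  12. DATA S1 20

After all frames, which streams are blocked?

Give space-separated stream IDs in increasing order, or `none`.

Op 1: conn=70 S1=46 S2=46 S3=46 blocked=[]
Op 2: conn=53 S1=46 S2=46 S3=29 blocked=[]
Op 3: conn=82 S1=46 S2=46 S3=29 blocked=[]
Op 4: conn=74 S1=38 S2=46 S3=29 blocked=[]
Op 5: conn=68 S1=38 S2=46 S3=23 blocked=[]
Op 6: conn=61 S1=38 S2=46 S3=16 blocked=[]
Op 7: conn=42 S1=19 S2=46 S3=16 blocked=[]
Op 8: conn=42 S1=19 S2=63 S3=16 blocked=[]
Op 9: conn=36 S1=19 S2=57 S3=16 blocked=[]
Op 10: conn=19 S1=19 S2=57 S3=-1 blocked=[3]
Op 11: conn=42 S1=19 S2=57 S3=-1 blocked=[3]
Op 12: conn=22 S1=-1 S2=57 S3=-1 blocked=[1, 3]

Answer: S1 S3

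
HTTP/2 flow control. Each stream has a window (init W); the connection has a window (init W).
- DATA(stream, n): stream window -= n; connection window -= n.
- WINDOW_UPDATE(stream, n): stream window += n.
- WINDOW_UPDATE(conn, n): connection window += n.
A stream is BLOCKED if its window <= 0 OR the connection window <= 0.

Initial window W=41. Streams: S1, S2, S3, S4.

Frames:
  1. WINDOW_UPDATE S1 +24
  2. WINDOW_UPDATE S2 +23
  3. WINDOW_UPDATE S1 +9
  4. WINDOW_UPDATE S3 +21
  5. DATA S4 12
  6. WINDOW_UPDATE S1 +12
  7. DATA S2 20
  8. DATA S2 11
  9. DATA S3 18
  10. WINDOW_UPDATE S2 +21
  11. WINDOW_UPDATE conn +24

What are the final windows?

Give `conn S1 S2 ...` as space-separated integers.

Answer: 4 86 54 44 29

Derivation:
Op 1: conn=41 S1=65 S2=41 S3=41 S4=41 blocked=[]
Op 2: conn=41 S1=65 S2=64 S3=41 S4=41 blocked=[]
Op 3: conn=41 S1=74 S2=64 S3=41 S4=41 blocked=[]
Op 4: conn=41 S1=74 S2=64 S3=62 S4=41 blocked=[]
Op 5: conn=29 S1=74 S2=64 S3=62 S4=29 blocked=[]
Op 6: conn=29 S1=86 S2=64 S3=62 S4=29 blocked=[]
Op 7: conn=9 S1=86 S2=44 S3=62 S4=29 blocked=[]
Op 8: conn=-2 S1=86 S2=33 S3=62 S4=29 blocked=[1, 2, 3, 4]
Op 9: conn=-20 S1=86 S2=33 S3=44 S4=29 blocked=[1, 2, 3, 4]
Op 10: conn=-20 S1=86 S2=54 S3=44 S4=29 blocked=[1, 2, 3, 4]
Op 11: conn=4 S1=86 S2=54 S3=44 S4=29 blocked=[]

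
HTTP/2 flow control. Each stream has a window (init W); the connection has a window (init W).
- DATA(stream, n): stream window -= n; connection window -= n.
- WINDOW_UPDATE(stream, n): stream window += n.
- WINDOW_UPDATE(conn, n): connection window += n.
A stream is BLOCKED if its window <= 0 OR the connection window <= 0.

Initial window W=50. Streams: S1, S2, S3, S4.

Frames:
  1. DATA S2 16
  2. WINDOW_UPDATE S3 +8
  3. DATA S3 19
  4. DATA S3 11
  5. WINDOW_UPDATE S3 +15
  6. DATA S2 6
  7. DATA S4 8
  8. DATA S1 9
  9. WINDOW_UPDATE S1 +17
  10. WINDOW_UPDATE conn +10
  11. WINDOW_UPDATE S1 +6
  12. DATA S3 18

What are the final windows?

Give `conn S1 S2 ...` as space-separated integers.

Answer: -27 64 28 25 42

Derivation:
Op 1: conn=34 S1=50 S2=34 S3=50 S4=50 blocked=[]
Op 2: conn=34 S1=50 S2=34 S3=58 S4=50 blocked=[]
Op 3: conn=15 S1=50 S2=34 S3=39 S4=50 blocked=[]
Op 4: conn=4 S1=50 S2=34 S3=28 S4=50 blocked=[]
Op 5: conn=4 S1=50 S2=34 S3=43 S4=50 blocked=[]
Op 6: conn=-2 S1=50 S2=28 S3=43 S4=50 blocked=[1, 2, 3, 4]
Op 7: conn=-10 S1=50 S2=28 S3=43 S4=42 blocked=[1, 2, 3, 4]
Op 8: conn=-19 S1=41 S2=28 S3=43 S4=42 blocked=[1, 2, 3, 4]
Op 9: conn=-19 S1=58 S2=28 S3=43 S4=42 blocked=[1, 2, 3, 4]
Op 10: conn=-9 S1=58 S2=28 S3=43 S4=42 blocked=[1, 2, 3, 4]
Op 11: conn=-9 S1=64 S2=28 S3=43 S4=42 blocked=[1, 2, 3, 4]
Op 12: conn=-27 S1=64 S2=28 S3=25 S4=42 blocked=[1, 2, 3, 4]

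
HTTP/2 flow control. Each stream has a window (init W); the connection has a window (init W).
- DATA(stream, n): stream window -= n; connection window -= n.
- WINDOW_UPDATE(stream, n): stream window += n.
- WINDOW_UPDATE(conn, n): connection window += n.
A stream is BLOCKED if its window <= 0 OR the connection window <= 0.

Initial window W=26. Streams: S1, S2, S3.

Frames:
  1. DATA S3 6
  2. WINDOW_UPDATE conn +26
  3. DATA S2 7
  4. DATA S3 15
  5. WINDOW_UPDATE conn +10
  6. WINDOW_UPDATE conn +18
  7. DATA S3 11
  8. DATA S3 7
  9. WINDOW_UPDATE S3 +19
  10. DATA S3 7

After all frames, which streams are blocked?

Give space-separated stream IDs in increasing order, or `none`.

Op 1: conn=20 S1=26 S2=26 S3=20 blocked=[]
Op 2: conn=46 S1=26 S2=26 S3=20 blocked=[]
Op 3: conn=39 S1=26 S2=19 S3=20 blocked=[]
Op 4: conn=24 S1=26 S2=19 S3=5 blocked=[]
Op 5: conn=34 S1=26 S2=19 S3=5 blocked=[]
Op 6: conn=52 S1=26 S2=19 S3=5 blocked=[]
Op 7: conn=41 S1=26 S2=19 S3=-6 blocked=[3]
Op 8: conn=34 S1=26 S2=19 S3=-13 blocked=[3]
Op 9: conn=34 S1=26 S2=19 S3=6 blocked=[]
Op 10: conn=27 S1=26 S2=19 S3=-1 blocked=[3]

Answer: S3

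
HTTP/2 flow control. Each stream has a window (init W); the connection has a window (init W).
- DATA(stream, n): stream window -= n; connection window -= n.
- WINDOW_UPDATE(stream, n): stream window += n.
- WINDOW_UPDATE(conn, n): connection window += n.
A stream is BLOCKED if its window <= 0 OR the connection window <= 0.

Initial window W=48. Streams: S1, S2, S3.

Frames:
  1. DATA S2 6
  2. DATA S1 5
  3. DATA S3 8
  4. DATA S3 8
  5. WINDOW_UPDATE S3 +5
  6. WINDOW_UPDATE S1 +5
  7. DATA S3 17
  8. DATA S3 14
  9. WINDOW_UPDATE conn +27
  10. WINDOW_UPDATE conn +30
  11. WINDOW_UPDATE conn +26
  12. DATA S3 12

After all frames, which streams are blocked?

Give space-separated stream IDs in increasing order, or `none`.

Answer: S3

Derivation:
Op 1: conn=42 S1=48 S2=42 S3=48 blocked=[]
Op 2: conn=37 S1=43 S2=42 S3=48 blocked=[]
Op 3: conn=29 S1=43 S2=42 S3=40 blocked=[]
Op 4: conn=21 S1=43 S2=42 S3=32 blocked=[]
Op 5: conn=21 S1=43 S2=42 S3=37 blocked=[]
Op 6: conn=21 S1=48 S2=42 S3=37 blocked=[]
Op 7: conn=4 S1=48 S2=42 S3=20 blocked=[]
Op 8: conn=-10 S1=48 S2=42 S3=6 blocked=[1, 2, 3]
Op 9: conn=17 S1=48 S2=42 S3=6 blocked=[]
Op 10: conn=47 S1=48 S2=42 S3=6 blocked=[]
Op 11: conn=73 S1=48 S2=42 S3=6 blocked=[]
Op 12: conn=61 S1=48 S2=42 S3=-6 blocked=[3]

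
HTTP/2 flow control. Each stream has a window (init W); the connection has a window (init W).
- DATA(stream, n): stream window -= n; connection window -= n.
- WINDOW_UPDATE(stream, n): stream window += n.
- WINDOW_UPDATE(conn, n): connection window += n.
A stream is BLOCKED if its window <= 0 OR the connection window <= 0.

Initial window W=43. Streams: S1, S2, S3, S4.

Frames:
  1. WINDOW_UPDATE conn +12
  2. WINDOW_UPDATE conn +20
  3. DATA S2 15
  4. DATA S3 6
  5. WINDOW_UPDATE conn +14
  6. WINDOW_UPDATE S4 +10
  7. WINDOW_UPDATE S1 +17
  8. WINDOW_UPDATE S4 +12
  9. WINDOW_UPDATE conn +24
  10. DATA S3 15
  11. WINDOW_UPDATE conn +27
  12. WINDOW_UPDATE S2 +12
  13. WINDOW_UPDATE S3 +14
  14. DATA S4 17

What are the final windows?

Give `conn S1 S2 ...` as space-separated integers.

Answer: 87 60 40 36 48

Derivation:
Op 1: conn=55 S1=43 S2=43 S3=43 S4=43 blocked=[]
Op 2: conn=75 S1=43 S2=43 S3=43 S4=43 blocked=[]
Op 3: conn=60 S1=43 S2=28 S3=43 S4=43 blocked=[]
Op 4: conn=54 S1=43 S2=28 S3=37 S4=43 blocked=[]
Op 5: conn=68 S1=43 S2=28 S3=37 S4=43 blocked=[]
Op 6: conn=68 S1=43 S2=28 S3=37 S4=53 blocked=[]
Op 7: conn=68 S1=60 S2=28 S3=37 S4=53 blocked=[]
Op 8: conn=68 S1=60 S2=28 S3=37 S4=65 blocked=[]
Op 9: conn=92 S1=60 S2=28 S3=37 S4=65 blocked=[]
Op 10: conn=77 S1=60 S2=28 S3=22 S4=65 blocked=[]
Op 11: conn=104 S1=60 S2=28 S3=22 S4=65 blocked=[]
Op 12: conn=104 S1=60 S2=40 S3=22 S4=65 blocked=[]
Op 13: conn=104 S1=60 S2=40 S3=36 S4=65 blocked=[]
Op 14: conn=87 S1=60 S2=40 S3=36 S4=48 blocked=[]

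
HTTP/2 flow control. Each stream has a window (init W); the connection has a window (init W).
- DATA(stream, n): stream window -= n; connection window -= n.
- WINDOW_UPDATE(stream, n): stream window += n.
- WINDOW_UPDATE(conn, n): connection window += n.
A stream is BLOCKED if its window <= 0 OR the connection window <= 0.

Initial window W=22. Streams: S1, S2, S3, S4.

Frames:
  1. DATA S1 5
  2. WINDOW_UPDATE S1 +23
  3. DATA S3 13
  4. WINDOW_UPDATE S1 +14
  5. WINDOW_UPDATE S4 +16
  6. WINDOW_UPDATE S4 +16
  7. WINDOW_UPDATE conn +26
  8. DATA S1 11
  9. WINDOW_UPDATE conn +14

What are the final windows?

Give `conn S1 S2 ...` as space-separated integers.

Op 1: conn=17 S1=17 S2=22 S3=22 S4=22 blocked=[]
Op 2: conn=17 S1=40 S2=22 S3=22 S4=22 blocked=[]
Op 3: conn=4 S1=40 S2=22 S3=9 S4=22 blocked=[]
Op 4: conn=4 S1=54 S2=22 S3=9 S4=22 blocked=[]
Op 5: conn=4 S1=54 S2=22 S3=9 S4=38 blocked=[]
Op 6: conn=4 S1=54 S2=22 S3=9 S4=54 blocked=[]
Op 7: conn=30 S1=54 S2=22 S3=9 S4=54 blocked=[]
Op 8: conn=19 S1=43 S2=22 S3=9 S4=54 blocked=[]
Op 9: conn=33 S1=43 S2=22 S3=9 S4=54 blocked=[]

Answer: 33 43 22 9 54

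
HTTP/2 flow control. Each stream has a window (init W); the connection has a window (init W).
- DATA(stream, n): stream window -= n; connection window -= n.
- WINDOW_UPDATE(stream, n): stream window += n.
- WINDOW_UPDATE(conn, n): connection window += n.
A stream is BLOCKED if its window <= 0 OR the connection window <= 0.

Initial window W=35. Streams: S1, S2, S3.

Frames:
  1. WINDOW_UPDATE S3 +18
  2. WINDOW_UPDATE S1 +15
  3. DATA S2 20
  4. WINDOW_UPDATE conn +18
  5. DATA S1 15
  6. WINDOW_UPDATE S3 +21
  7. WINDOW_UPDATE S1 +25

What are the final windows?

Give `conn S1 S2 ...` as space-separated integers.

Answer: 18 60 15 74

Derivation:
Op 1: conn=35 S1=35 S2=35 S3=53 blocked=[]
Op 2: conn=35 S1=50 S2=35 S3=53 blocked=[]
Op 3: conn=15 S1=50 S2=15 S3=53 blocked=[]
Op 4: conn=33 S1=50 S2=15 S3=53 blocked=[]
Op 5: conn=18 S1=35 S2=15 S3=53 blocked=[]
Op 6: conn=18 S1=35 S2=15 S3=74 blocked=[]
Op 7: conn=18 S1=60 S2=15 S3=74 blocked=[]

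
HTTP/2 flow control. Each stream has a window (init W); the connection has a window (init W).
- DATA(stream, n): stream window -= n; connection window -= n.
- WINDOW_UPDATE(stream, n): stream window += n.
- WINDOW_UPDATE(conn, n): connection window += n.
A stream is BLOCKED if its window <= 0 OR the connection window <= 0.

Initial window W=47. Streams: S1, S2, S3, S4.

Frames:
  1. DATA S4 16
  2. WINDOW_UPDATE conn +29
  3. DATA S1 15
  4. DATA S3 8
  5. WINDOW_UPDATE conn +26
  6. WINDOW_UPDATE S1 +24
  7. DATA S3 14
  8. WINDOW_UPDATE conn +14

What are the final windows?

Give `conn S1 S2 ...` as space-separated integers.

Op 1: conn=31 S1=47 S2=47 S3=47 S4=31 blocked=[]
Op 2: conn=60 S1=47 S2=47 S3=47 S4=31 blocked=[]
Op 3: conn=45 S1=32 S2=47 S3=47 S4=31 blocked=[]
Op 4: conn=37 S1=32 S2=47 S3=39 S4=31 blocked=[]
Op 5: conn=63 S1=32 S2=47 S3=39 S4=31 blocked=[]
Op 6: conn=63 S1=56 S2=47 S3=39 S4=31 blocked=[]
Op 7: conn=49 S1=56 S2=47 S3=25 S4=31 blocked=[]
Op 8: conn=63 S1=56 S2=47 S3=25 S4=31 blocked=[]

Answer: 63 56 47 25 31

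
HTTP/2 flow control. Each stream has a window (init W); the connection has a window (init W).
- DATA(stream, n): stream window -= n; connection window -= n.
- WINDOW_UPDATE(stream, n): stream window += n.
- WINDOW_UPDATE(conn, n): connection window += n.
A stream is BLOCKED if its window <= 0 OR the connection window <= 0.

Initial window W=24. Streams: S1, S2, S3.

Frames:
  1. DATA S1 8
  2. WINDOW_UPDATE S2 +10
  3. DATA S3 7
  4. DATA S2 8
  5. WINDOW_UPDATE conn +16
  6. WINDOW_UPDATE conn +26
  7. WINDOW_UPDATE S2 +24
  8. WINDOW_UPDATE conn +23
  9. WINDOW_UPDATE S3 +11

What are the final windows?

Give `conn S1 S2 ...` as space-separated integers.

Op 1: conn=16 S1=16 S2=24 S3=24 blocked=[]
Op 2: conn=16 S1=16 S2=34 S3=24 blocked=[]
Op 3: conn=9 S1=16 S2=34 S3=17 blocked=[]
Op 4: conn=1 S1=16 S2=26 S3=17 blocked=[]
Op 5: conn=17 S1=16 S2=26 S3=17 blocked=[]
Op 6: conn=43 S1=16 S2=26 S3=17 blocked=[]
Op 7: conn=43 S1=16 S2=50 S3=17 blocked=[]
Op 8: conn=66 S1=16 S2=50 S3=17 blocked=[]
Op 9: conn=66 S1=16 S2=50 S3=28 blocked=[]

Answer: 66 16 50 28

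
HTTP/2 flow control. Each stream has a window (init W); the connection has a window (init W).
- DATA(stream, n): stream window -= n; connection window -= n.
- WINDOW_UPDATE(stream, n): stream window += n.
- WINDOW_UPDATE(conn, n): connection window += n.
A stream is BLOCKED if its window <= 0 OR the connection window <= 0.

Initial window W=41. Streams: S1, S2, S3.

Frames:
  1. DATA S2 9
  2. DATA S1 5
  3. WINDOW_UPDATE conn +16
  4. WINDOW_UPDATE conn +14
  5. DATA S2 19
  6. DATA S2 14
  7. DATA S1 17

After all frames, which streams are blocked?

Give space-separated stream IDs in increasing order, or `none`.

Op 1: conn=32 S1=41 S2=32 S3=41 blocked=[]
Op 2: conn=27 S1=36 S2=32 S3=41 blocked=[]
Op 3: conn=43 S1=36 S2=32 S3=41 blocked=[]
Op 4: conn=57 S1=36 S2=32 S3=41 blocked=[]
Op 5: conn=38 S1=36 S2=13 S3=41 blocked=[]
Op 6: conn=24 S1=36 S2=-1 S3=41 blocked=[2]
Op 7: conn=7 S1=19 S2=-1 S3=41 blocked=[2]

Answer: S2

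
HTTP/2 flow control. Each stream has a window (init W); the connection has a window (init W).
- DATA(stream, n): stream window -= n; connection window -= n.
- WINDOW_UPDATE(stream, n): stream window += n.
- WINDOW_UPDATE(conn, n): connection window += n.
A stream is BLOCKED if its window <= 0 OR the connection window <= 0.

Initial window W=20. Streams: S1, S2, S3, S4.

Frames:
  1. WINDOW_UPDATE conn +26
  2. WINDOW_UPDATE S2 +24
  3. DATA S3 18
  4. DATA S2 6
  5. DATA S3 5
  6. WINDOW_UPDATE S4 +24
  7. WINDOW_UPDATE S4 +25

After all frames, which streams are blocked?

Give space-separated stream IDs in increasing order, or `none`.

Op 1: conn=46 S1=20 S2=20 S3=20 S4=20 blocked=[]
Op 2: conn=46 S1=20 S2=44 S3=20 S4=20 blocked=[]
Op 3: conn=28 S1=20 S2=44 S3=2 S4=20 blocked=[]
Op 4: conn=22 S1=20 S2=38 S3=2 S4=20 blocked=[]
Op 5: conn=17 S1=20 S2=38 S3=-3 S4=20 blocked=[3]
Op 6: conn=17 S1=20 S2=38 S3=-3 S4=44 blocked=[3]
Op 7: conn=17 S1=20 S2=38 S3=-3 S4=69 blocked=[3]

Answer: S3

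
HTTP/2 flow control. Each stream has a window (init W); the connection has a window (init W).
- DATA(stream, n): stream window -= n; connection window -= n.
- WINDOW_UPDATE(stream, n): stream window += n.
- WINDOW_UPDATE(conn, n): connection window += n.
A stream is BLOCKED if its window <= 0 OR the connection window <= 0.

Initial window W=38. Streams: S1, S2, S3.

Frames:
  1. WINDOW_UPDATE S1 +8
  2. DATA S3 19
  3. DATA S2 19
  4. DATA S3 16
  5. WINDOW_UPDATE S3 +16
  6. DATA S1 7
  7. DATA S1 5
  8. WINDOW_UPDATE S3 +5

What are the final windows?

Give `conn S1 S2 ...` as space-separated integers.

Answer: -28 34 19 24

Derivation:
Op 1: conn=38 S1=46 S2=38 S3=38 blocked=[]
Op 2: conn=19 S1=46 S2=38 S3=19 blocked=[]
Op 3: conn=0 S1=46 S2=19 S3=19 blocked=[1, 2, 3]
Op 4: conn=-16 S1=46 S2=19 S3=3 blocked=[1, 2, 3]
Op 5: conn=-16 S1=46 S2=19 S3=19 blocked=[1, 2, 3]
Op 6: conn=-23 S1=39 S2=19 S3=19 blocked=[1, 2, 3]
Op 7: conn=-28 S1=34 S2=19 S3=19 blocked=[1, 2, 3]
Op 8: conn=-28 S1=34 S2=19 S3=24 blocked=[1, 2, 3]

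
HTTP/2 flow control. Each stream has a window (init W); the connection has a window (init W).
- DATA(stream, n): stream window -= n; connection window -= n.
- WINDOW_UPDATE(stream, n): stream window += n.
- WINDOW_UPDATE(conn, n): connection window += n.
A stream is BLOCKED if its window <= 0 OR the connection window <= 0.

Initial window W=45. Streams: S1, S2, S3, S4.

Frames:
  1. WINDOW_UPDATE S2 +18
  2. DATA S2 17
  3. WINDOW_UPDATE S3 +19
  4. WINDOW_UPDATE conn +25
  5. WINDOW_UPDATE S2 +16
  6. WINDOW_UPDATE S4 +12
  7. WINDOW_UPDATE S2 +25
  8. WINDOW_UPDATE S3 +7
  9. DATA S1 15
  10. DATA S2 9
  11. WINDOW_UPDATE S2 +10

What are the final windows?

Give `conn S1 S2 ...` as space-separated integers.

Answer: 29 30 88 71 57

Derivation:
Op 1: conn=45 S1=45 S2=63 S3=45 S4=45 blocked=[]
Op 2: conn=28 S1=45 S2=46 S3=45 S4=45 blocked=[]
Op 3: conn=28 S1=45 S2=46 S3=64 S4=45 blocked=[]
Op 4: conn=53 S1=45 S2=46 S3=64 S4=45 blocked=[]
Op 5: conn=53 S1=45 S2=62 S3=64 S4=45 blocked=[]
Op 6: conn=53 S1=45 S2=62 S3=64 S4=57 blocked=[]
Op 7: conn=53 S1=45 S2=87 S3=64 S4=57 blocked=[]
Op 8: conn=53 S1=45 S2=87 S3=71 S4=57 blocked=[]
Op 9: conn=38 S1=30 S2=87 S3=71 S4=57 blocked=[]
Op 10: conn=29 S1=30 S2=78 S3=71 S4=57 blocked=[]
Op 11: conn=29 S1=30 S2=88 S3=71 S4=57 blocked=[]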